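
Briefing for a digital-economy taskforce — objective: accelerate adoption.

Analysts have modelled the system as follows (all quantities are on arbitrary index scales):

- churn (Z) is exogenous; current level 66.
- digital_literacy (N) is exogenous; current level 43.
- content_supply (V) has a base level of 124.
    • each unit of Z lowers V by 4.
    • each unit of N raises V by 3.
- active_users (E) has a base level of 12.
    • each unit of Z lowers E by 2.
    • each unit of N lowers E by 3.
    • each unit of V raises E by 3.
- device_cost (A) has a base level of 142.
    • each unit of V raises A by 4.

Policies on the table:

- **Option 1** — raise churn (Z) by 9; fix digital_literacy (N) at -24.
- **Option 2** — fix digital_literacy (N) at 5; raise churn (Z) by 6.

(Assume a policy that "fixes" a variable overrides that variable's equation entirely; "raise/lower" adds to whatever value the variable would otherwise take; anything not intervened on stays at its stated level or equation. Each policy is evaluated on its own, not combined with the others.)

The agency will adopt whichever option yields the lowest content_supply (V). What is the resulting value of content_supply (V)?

Option 1 (Z + 9, N := -24):
  Z = 66 + 9 = 75
  N = -24
  V = 124 − 4·75 + 3·(-24) = -248
Option 2 (N := 5, Z + 6):
  Z = 66 + 6 = 72
  N = 5
  V = 124 − 4·72 + 3·5 = -149
Comparing — Option 1: V=-248, Option 2: V=-149. Lowest is -248 (Option 1).

-248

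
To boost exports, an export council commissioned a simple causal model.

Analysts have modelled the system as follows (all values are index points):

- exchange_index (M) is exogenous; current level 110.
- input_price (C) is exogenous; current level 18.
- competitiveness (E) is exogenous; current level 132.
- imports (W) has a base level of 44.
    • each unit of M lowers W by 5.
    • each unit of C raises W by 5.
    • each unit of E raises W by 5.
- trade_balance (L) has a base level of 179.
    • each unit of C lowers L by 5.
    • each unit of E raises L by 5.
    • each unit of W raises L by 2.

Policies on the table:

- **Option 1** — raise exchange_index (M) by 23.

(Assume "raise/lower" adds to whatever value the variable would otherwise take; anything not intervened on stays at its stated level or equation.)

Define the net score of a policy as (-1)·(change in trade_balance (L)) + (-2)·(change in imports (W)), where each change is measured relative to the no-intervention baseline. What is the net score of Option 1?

Baseline:
  M = 110
  C = 18
  E = 132
  W = 44 − 5·110 + 5·18 + 5·132 = 244
  L = 179 − 5·18 + 5·132 + 2·244 = 1237
Option 1 (M + 23):
  M = 110 + 23 = 133
  C = 18
  E = 132
  W = 44 − 5·133 + 5·18 + 5·132 = 129
  L = 179 − 5·18 + 5·132 + 2·129 = 1007
ΔL = 1007 − 1237 = -230; ΔW = 129 − 244 = -115
Score = (-1)·(-230) + (-2)·(-115) = 460

460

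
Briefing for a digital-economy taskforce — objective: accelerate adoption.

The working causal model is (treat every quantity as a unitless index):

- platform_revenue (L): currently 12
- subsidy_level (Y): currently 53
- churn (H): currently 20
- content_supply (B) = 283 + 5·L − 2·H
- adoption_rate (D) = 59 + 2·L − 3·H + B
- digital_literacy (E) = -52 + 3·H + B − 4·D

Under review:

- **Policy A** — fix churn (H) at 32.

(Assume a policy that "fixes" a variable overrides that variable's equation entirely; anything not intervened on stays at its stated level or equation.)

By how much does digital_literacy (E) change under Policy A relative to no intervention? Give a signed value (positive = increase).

252

Baseline:
  L = 12
  H = 20
  B = 283 + 5·12 − 2·20 = 303
  D = 59 + 2·12 − 3·20 + 303 = 326
  E = -52 + 3·20 + 303 − 4·326 = -993
Policy A (H := 32):
  L = 12
  H = 32
  B = 283 + 5·12 − 2·32 = 279
  D = 59 + 2·12 − 3·32 + 279 = 266
  E = -52 + 3·32 + 279 − 4·266 = -741
Change in E: -741 − (-993) = 252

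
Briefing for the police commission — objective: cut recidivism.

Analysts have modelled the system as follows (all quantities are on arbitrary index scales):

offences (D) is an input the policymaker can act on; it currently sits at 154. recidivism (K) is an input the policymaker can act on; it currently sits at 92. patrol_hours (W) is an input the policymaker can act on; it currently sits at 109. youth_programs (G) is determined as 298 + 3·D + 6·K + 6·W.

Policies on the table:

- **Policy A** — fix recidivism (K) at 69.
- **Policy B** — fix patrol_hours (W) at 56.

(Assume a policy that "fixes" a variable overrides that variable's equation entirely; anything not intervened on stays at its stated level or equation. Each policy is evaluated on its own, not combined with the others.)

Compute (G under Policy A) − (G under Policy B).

180

Policy A (K := 69):
  D = 154
  K = 69
  W = 109
  G = 298 + 3·154 + 6·69 + 6·109 = 1828
Policy B (W := 56):
  D = 154
  K = 92
  W = 56
  G = 298 + 3·154 + 6·92 + 6·56 = 1648
G: 1828 − 1648 = 180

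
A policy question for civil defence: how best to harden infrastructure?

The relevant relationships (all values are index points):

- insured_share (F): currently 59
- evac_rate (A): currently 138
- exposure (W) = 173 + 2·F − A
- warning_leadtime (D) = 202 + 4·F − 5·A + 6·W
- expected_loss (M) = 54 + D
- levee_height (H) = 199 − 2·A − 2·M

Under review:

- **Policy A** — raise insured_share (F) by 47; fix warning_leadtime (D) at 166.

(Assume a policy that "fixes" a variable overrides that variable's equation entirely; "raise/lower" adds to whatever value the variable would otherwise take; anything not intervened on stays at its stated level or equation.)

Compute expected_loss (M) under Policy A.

Policy A (F + 47, D := 166):
  F = 59 + 47 = 106
  A = 138
  W = 173 + 2·106 − 138 = 247
  D = 166
  M = 54 + 166 = 220

220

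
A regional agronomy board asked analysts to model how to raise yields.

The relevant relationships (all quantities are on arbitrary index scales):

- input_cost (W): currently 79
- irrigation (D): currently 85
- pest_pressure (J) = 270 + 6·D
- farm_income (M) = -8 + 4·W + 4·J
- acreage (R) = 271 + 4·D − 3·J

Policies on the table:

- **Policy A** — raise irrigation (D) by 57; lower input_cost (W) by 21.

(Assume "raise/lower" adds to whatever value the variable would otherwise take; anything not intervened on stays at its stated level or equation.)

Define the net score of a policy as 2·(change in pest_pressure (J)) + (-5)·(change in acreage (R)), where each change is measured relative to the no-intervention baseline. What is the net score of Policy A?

Baseline:
  D = 85
  J = 270 + 6·85 = 780
  R = 271 + 4·85 − 3·780 = -1729
Policy A (D + 57, W − 21):
  D = 85 + 57 = 142
  J = 270 + 6·142 = 1122
  R = 271 + 4·142 − 3·1122 = -2527
ΔJ = 1122 − 780 = 342; ΔR = -2527 − (-1729) = -798
Score = 2·342 + (-5)·(-798) = 4674

4674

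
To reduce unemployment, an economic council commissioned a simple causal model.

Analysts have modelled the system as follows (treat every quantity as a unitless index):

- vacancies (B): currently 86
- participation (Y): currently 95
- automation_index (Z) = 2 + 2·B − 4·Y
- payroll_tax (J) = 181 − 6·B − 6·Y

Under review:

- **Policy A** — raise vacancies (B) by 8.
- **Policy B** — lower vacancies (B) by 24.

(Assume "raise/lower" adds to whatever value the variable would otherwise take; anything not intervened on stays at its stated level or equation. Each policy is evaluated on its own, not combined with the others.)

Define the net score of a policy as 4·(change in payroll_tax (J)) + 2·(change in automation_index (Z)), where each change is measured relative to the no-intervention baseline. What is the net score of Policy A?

Baseline:
  B = 86
  Y = 95
  Z = 2 + 2·86 − 4·95 = -206
  J = 181 − 6·86 − 6·95 = -905
Policy A (B + 8):
  B = 86 + 8 = 94
  Y = 95
  Z = 2 + 2·94 − 4·95 = -190
  J = 181 − 6·94 − 6·95 = -953
ΔJ = -953 − (-905) = -48; ΔZ = -190 − (-206) = 16
Score = 4·(-48) + 2·16 = -160

-160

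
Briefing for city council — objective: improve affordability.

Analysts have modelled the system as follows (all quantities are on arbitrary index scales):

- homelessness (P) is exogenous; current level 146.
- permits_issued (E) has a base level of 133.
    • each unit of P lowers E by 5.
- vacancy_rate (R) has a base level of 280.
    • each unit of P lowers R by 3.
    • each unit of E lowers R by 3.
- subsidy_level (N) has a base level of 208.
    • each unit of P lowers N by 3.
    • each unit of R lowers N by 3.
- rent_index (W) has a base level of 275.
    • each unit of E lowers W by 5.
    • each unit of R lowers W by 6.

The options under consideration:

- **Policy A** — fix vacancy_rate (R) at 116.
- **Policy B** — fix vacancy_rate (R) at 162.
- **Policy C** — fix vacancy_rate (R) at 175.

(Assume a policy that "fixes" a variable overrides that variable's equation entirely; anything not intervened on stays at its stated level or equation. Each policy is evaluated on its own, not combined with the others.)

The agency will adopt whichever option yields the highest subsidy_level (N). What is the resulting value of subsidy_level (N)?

Policy A (R := 116):
  P = 146
  E = 133 − 5·146 = -597
  R = 116
  N = 208 − 3·146 − 3·116 = -578
Policy B (R := 162):
  P = 146
  E = 133 − 5·146 = -597
  R = 162
  N = 208 − 3·146 − 3·162 = -716
Policy C (R := 175):
  P = 146
  E = 133 − 5·146 = -597
  R = 175
  N = 208 − 3·146 − 3·175 = -755
Comparing — Policy A: N=-578, Policy B: N=-716, Policy C: N=-755. Highest is -578 (Policy A).

-578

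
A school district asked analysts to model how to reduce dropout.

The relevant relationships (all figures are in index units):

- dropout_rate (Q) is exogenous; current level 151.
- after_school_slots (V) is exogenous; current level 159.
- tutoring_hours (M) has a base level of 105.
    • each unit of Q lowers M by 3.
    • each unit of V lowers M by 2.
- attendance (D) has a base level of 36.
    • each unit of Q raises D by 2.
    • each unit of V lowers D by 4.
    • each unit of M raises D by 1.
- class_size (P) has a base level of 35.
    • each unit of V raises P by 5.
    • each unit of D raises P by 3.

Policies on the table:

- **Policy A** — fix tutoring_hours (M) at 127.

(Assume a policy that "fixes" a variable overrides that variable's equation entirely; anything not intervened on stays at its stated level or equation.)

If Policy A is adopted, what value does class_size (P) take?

317

Policy A (M := 127):
  Q = 151
  V = 159
  M = 127
  D = 36 + 2·151 − 4·159 + 127 = -171
  P = 35 + 5·159 + 3·(-171) = 317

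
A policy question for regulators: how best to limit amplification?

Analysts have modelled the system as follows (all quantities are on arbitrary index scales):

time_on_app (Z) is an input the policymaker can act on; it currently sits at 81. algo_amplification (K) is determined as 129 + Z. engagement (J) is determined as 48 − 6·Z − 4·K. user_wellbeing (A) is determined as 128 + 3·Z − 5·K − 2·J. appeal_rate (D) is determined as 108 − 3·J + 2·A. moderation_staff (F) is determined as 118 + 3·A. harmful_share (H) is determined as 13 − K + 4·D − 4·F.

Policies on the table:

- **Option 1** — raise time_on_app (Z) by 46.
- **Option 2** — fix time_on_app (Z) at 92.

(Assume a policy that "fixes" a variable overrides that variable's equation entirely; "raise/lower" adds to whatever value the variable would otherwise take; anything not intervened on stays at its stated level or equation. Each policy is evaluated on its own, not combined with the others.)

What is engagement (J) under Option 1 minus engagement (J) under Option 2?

Option 1 (Z + 46):
  Z = 81 + 46 = 127
  K = 129 + 127 = 256
  J = 48 − 6·127 − 4·256 = -1738
Option 2 (Z := 92):
  Z = 92
  K = 129 + 92 = 221
  J = 48 − 6·92 − 4·221 = -1388
J: -1738 − (-1388) = -350

-350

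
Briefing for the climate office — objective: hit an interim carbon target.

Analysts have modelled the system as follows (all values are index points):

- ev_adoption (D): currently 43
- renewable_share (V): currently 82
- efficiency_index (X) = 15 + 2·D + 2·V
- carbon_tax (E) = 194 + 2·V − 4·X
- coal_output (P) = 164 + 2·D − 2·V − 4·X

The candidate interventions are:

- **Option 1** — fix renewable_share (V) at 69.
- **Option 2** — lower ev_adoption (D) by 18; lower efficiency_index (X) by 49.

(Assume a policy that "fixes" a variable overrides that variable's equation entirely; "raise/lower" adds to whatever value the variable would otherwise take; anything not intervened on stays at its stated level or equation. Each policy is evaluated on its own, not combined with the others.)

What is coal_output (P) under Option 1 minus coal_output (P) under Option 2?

Option 1 (V := 69):
  D = 43
  V = 69
  X = 15 + 2·43 + 2·69 = 239
  P = 164 + 2·43 − 2·69 − 4·239 = -844
Option 2 (D − 18, X − 49):
  D = 43 − 18 = 25
  V = 82
  X = 15 + 2·25 + 2·82 (−49 from intervention) = 180
  P = 164 + 2·25 − 2·82 − 4·180 = -670
P: -844 − (-670) = -174

-174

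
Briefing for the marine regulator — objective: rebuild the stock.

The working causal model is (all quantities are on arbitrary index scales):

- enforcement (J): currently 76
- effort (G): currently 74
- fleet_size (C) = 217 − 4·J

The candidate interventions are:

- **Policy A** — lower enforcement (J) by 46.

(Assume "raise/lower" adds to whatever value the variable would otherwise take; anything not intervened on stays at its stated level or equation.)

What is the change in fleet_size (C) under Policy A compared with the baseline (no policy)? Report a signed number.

Baseline:
  J = 76
  C = 217 − 4·76 = -87
Policy A (J − 46):
  J = 76 − 46 = 30
  C = 217 − 4·30 = 97
Change in C: 97 − (-87) = 184

184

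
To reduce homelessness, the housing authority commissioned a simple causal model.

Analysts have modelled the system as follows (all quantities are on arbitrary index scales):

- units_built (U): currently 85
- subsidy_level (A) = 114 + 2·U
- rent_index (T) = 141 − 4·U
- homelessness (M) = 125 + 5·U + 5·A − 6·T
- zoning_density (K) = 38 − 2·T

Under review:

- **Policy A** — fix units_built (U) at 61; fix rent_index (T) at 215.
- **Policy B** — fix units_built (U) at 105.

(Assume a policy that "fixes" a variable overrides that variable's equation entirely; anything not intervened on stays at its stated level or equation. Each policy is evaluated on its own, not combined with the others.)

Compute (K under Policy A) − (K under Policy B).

-988

Policy A (U := 61, T := 215):
  U = 61
  T = 215
  K = 38 − 2·215 = -392
Policy B (U := 105):
  U = 105
  T = 141 − 4·105 = -279
  K = 38 − 2·(-279) = 596
K: -392 − 596 = -988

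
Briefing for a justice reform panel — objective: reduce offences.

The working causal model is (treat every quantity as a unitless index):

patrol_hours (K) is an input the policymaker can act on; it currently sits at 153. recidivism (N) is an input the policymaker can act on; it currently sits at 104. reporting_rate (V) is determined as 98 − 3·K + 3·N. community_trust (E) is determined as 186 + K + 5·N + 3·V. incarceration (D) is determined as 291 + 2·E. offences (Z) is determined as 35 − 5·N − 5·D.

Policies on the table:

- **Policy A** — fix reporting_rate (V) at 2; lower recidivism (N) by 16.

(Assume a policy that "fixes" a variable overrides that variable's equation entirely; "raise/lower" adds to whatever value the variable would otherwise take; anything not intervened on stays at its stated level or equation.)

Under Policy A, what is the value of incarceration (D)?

1861

Policy A (V := 2, N − 16):
  K = 153
  N = 104 − 16 = 88
  V = 2
  E = 186 + 153 + 5·88 + 3·2 = 785
  D = 291 + 2·785 = 1861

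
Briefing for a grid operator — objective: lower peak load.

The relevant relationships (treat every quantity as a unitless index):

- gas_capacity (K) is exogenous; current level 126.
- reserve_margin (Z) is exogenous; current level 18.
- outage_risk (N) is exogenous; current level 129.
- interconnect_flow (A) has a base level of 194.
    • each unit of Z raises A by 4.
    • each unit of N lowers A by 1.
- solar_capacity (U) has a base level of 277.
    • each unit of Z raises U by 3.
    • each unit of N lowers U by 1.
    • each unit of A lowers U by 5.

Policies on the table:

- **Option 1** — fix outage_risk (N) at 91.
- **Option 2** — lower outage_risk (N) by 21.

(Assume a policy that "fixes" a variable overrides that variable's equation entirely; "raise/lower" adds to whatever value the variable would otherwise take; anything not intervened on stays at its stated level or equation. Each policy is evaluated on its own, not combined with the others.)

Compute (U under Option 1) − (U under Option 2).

Option 1 (N := 91):
  Z = 18
  N = 91
  A = 194 + 4·18 − 91 = 175
  U = 277 + 3·18 − 91 − 5·175 = -635
Option 2 (N − 21):
  Z = 18
  N = 129 − 21 = 108
  A = 194 + 4·18 − 108 = 158
  U = 277 + 3·18 − 108 − 5·158 = -567
U: -635 − (-567) = -68

-68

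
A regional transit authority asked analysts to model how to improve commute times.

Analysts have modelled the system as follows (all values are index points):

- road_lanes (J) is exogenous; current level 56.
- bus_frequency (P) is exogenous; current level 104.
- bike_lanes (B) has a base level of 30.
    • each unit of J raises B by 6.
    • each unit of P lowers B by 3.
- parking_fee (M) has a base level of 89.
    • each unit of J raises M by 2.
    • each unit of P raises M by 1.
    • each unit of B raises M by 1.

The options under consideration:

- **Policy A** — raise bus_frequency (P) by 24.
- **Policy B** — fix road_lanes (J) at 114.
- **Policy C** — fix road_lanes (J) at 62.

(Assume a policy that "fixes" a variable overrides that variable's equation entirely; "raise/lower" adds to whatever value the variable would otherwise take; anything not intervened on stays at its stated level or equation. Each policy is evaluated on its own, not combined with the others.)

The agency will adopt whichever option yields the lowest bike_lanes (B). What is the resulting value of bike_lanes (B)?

Policy A (P + 24):
  J = 56
  P = 104 + 24 = 128
  B = 30 + 6·56 − 3·128 = -18
Policy B (J := 114):
  J = 114
  P = 104
  B = 30 + 6·114 − 3·104 = 402
Policy C (J := 62):
  J = 62
  P = 104
  B = 30 + 6·62 − 3·104 = 90
Comparing — Policy A: B=-18, Policy B: B=402, Policy C: B=90. Lowest is -18 (Policy A).

-18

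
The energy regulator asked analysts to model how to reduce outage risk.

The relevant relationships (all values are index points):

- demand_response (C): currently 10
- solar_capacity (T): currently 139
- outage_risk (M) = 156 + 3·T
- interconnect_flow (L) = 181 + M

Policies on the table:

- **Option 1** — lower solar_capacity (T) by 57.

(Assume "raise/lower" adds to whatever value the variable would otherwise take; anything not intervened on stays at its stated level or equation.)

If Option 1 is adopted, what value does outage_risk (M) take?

402

Option 1 (T − 57):
  T = 139 − 57 = 82
  M = 156 + 3·82 = 402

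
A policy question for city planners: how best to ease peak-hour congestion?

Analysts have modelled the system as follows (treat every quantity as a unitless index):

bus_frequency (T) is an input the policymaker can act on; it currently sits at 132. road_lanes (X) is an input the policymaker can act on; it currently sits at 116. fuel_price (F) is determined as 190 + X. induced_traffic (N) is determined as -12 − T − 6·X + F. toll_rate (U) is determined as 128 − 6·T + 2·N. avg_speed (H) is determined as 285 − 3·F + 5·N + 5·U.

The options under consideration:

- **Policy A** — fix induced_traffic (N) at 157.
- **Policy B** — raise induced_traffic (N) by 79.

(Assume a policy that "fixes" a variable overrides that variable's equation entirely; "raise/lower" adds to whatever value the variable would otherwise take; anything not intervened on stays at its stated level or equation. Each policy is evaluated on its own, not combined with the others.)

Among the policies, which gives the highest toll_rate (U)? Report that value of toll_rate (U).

Policy A (N := 157):
  T = 132
  X = 116
  F = 190 + 116 = 306
  N = 157
  U = 128 − 6·132 + 2·157 = -350
Policy B (N + 79):
  T = 132
  X = 116
  F = 190 + 116 = 306
  N = -12 − 132 − 6·116 + 306 (+79 from intervention) = -455
  U = 128 − 6·132 + 2·(-455) = -1574
Comparing — Policy A: U=-350, Policy B: U=-1574. Highest is -350 (Policy A).

-350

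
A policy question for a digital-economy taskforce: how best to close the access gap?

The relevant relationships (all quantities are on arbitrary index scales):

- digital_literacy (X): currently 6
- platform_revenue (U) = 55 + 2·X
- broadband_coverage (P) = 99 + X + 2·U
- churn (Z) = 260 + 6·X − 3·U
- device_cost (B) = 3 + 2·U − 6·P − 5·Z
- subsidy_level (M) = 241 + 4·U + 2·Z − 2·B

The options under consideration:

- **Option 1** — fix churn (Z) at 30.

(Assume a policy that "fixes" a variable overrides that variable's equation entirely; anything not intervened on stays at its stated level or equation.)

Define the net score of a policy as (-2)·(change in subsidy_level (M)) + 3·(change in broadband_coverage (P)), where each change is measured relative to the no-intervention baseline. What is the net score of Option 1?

Baseline:
  X = 6
  U = 55 + 2·6 = 67
  P = 99 + 6 + 2·67 = 239
  Z = 260 + 6·6 − 3·67 = 95
  B = 3 + 2·67 − 6·239 − 5·95 = -1772
  M = 241 + 4·67 + 2·95 − 2·(-1772) = 4243
Option 1 (Z := 30):
  X = 6
  U = 55 + 2·6 = 67
  P = 99 + 6 + 2·67 = 239
  Z = 30
  B = 3 + 2·67 − 6·239 − 5·30 = -1447
  M = 241 + 4·67 + 2·30 − 2·(-1447) = 3463
ΔM = 3463 − 4243 = -780; ΔP = 239 − 239 = 0
Score = (-2)·(-780) + 3·0 = 1560

1560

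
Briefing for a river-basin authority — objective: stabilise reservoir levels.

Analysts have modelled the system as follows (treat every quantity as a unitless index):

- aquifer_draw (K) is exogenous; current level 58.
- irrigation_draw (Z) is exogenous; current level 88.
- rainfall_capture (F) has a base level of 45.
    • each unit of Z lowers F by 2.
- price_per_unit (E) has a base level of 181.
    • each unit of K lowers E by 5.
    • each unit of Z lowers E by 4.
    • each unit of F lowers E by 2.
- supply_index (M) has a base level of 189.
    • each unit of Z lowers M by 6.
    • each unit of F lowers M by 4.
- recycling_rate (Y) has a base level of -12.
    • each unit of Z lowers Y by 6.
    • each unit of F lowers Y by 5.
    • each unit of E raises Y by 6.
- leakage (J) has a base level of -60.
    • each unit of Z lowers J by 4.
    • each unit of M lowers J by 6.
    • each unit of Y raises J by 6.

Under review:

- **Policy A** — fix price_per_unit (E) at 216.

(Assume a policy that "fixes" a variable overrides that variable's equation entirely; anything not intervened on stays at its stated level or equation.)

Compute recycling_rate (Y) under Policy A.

Policy A (E := 216):
  K = 58
  Z = 88
  F = 45 − 2·88 = -131
  E = 216
  Y = -12 − 6·88 − 5·(-131) + 6·216 = 1411

1411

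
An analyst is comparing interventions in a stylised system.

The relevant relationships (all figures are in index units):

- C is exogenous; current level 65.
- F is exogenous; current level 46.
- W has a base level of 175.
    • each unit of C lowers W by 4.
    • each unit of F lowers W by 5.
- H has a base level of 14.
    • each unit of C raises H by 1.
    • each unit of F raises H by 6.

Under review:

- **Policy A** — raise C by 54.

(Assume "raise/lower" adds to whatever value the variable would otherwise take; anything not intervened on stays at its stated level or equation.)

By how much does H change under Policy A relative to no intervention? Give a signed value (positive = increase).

54

Baseline:
  C = 65
  F = 46
  H = 14 + 65 + 6·46 = 355
Policy A (C + 54):
  C = 65 + 54 = 119
  F = 46
  H = 14 + 119 + 6·46 = 409
Change in H: 409 − 355 = 54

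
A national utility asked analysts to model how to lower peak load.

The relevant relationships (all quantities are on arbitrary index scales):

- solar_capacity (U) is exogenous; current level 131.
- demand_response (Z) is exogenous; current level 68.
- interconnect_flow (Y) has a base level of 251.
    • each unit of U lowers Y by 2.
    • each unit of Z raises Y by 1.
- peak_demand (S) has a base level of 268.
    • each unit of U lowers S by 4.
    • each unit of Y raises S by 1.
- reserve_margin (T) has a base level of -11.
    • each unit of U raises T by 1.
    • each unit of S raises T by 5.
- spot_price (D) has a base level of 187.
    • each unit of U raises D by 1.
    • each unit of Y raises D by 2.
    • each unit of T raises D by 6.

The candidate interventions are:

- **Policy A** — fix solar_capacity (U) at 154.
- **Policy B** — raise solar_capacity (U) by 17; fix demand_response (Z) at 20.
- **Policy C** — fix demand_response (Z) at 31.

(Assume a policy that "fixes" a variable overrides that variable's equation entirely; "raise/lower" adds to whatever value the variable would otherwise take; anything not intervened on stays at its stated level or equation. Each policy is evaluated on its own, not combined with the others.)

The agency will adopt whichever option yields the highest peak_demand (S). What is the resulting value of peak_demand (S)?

-236

Policy A (U := 154):
  U = 154
  Z = 68
  Y = 251 − 2·154 + 68 = 11
  S = 268 − 4·154 + 11 = -337
Policy B (U + 17, Z := 20):
  U = 131 + 17 = 148
  Z = 20
  Y = 251 − 2·148 + 20 = -25
  S = 268 − 4·148 + (-25) = -349
Policy C (Z := 31):
  U = 131
  Z = 31
  Y = 251 − 2·131 + 31 = 20
  S = 268 − 4·131 + 20 = -236
Comparing — Policy A: S=-337, Policy B: S=-349, Policy C: S=-236. Highest is -236 (Policy C).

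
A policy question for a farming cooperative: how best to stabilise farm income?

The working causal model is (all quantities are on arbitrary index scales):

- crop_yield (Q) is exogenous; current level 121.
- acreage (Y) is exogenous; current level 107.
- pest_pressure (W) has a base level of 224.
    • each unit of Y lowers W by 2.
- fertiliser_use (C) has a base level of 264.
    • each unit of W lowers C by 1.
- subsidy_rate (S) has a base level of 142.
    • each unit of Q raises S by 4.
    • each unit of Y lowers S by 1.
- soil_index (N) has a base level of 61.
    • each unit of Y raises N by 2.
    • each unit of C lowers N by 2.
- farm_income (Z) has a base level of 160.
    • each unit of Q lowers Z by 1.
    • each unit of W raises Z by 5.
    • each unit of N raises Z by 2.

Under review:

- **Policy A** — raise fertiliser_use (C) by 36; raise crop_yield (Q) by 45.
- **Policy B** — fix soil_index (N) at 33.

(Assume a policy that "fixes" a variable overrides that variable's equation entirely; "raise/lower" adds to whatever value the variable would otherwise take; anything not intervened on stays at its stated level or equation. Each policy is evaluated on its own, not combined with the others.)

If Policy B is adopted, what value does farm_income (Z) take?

Policy B (N := 33):
  Q = 121
  Y = 107
  W = 224 − 2·107 = 10
  C = 264 − 10 = 254
  N = 33
  Z = 160 − 121 + 5·10 + 2·33 = 155

155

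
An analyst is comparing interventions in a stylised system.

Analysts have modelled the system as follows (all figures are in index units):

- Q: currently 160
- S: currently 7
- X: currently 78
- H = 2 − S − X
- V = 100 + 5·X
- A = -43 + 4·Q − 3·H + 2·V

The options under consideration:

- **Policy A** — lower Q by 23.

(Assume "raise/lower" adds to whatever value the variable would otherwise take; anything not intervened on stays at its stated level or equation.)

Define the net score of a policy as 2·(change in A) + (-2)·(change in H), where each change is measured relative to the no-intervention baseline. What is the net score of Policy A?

Baseline:
  Q = 160
  S = 7
  X = 78
  H = 2 − 7 − 78 = -83
  V = 100 + 5·78 = 490
  A = -43 + 4·160 − 3·(-83) + 2·490 = 1826
Policy A (Q − 23):
  Q = 160 − 23 = 137
  S = 7
  X = 78
  H = 2 − 7 − 78 = -83
  V = 100 + 5·78 = 490
  A = -43 + 4·137 − 3·(-83) + 2·490 = 1734
ΔA = 1734 − 1826 = -92; ΔH = -83 − (-83) = 0
Score = 2·(-92) + (-2)·0 = -184

-184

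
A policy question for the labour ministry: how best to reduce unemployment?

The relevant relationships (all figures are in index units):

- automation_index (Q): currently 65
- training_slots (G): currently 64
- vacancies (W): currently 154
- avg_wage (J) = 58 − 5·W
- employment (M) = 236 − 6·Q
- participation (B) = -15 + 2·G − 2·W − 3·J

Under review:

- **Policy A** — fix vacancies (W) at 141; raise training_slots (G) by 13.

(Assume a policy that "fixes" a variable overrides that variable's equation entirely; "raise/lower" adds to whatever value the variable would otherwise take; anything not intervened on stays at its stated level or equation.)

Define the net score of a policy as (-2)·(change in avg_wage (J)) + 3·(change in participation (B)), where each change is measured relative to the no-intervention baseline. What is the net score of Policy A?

Baseline:
  G = 64
  W = 154
  J = 58 − 5·154 = -712
  B = -15 + 2·64 − 2·154 − 3·(-712) = 1941
Policy A (W := 141, G + 13):
  G = 64 + 13 = 77
  W = 141
  J = 58 − 5·141 = -647
  B = -15 + 2·77 − 2·141 − 3·(-647) = 1798
ΔJ = -647 − (-712) = 65; ΔB = 1798 − 1941 = -143
Score = (-2)·65 + 3·(-143) = -559

-559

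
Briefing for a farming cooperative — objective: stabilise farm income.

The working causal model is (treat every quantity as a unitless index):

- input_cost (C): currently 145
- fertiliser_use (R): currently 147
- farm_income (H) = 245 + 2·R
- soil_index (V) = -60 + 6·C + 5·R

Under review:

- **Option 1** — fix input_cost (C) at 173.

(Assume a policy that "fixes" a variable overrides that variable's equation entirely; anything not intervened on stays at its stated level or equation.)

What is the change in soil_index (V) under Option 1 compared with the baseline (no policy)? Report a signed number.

Baseline:
  C = 145
  R = 147
  V = -60 + 6·145 + 5·147 = 1545
Option 1 (C := 173):
  C = 173
  R = 147
  V = -60 + 6·173 + 5·147 = 1713
Change in V: 1713 − 1545 = 168

168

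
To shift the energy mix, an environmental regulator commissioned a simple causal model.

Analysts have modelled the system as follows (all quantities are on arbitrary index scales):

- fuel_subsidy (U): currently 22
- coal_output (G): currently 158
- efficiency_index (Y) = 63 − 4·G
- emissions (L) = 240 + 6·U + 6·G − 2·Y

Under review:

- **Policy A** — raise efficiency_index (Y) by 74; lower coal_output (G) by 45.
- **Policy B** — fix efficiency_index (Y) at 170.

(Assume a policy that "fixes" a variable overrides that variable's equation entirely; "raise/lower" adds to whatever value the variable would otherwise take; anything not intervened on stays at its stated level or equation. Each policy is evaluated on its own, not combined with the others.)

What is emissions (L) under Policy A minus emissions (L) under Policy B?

700

Policy A (Y + 74, G − 45):
  U = 22
  G = 158 − 45 = 113
  Y = 63 − 4·113 (+74 from intervention) = -315
  L = 240 + 6·22 + 6·113 − 2·(-315) = 1680
Policy B (Y := 170):
  U = 22
  G = 158
  Y = 170
  L = 240 + 6·22 + 6·158 − 2·170 = 980
L: 1680 − 980 = 700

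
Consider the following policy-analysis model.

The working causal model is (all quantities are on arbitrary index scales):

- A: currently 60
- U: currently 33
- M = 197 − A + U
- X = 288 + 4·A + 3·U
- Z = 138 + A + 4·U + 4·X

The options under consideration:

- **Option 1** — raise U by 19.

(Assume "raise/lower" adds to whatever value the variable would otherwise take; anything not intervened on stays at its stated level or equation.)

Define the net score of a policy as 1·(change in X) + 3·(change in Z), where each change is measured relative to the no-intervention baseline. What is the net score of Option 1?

Baseline:
  A = 60
  U = 33
  X = 288 + 4·60 + 3·33 = 627
  Z = 138 + 60 + 4·33 + 4·627 = 2838
Option 1 (U + 19):
  A = 60
  U = 33 + 19 = 52
  X = 288 + 4·60 + 3·52 = 684
  Z = 138 + 60 + 4·52 + 4·684 = 3142
ΔX = 684 − 627 = 57; ΔZ = 3142 − 2838 = 304
Score = 1·57 + 3·304 = 969

969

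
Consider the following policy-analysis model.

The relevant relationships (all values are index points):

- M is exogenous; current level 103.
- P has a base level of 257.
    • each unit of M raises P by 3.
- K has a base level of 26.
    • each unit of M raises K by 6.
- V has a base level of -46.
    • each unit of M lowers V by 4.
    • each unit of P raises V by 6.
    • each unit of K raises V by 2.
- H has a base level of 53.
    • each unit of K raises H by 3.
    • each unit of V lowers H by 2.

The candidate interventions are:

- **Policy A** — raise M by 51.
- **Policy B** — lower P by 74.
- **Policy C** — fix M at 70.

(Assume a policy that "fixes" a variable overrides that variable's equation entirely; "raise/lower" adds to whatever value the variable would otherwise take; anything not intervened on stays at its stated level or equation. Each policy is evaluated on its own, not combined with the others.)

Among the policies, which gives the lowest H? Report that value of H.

Policy A (M + 51):
  M = 103 + 51 = 154
  P = 257 + 3·154 = 719
  K = 26 + 6·154 = 950
  V = -46 − 4·154 + 6·719 + 2·950 = 5552
  H = 53 + 3·950 − 2·5552 = -8201
Policy B (P − 74):
  M = 103
  P = 257 + 3·103 (−74 from intervention) = 492
  K = 26 + 6·103 = 644
  V = -46 − 4·103 + 6·492 + 2·644 = 3782
  H = 53 + 3·644 − 2·3782 = -5579
Policy C (M := 70):
  M = 70
  P = 257 + 3·70 = 467
  K = 26 + 6·70 = 446
  V = -46 − 4·70 + 6·467 + 2·446 = 3368
  H = 53 + 3·446 − 2·3368 = -5345
Comparing — Policy A: H=-8201, Policy B: H=-5579, Policy C: H=-5345. Lowest is -8201 (Policy A).

-8201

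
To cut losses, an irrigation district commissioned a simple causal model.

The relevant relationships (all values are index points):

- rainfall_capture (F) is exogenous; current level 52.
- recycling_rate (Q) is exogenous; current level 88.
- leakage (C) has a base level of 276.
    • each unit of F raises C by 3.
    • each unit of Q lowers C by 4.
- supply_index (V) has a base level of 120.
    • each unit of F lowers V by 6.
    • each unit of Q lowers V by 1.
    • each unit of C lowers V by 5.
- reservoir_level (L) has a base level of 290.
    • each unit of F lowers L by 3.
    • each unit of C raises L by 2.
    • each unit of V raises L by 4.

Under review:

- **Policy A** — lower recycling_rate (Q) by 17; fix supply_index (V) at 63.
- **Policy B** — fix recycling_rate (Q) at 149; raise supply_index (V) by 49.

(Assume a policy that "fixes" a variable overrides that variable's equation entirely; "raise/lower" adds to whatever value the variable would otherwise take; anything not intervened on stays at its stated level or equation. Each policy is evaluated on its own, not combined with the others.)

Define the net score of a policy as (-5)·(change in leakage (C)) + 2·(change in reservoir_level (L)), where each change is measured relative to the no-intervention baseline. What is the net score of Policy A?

5876

Baseline:
  F = 52
  Q = 88
  C = 276 + 3·52 − 4·88 = 80
  V = 120 − 6·52 − 88 − 5·80 = -680
  L = 290 − 3·52 + 2·80 + 4·(-680) = -2426
Policy A (Q − 17, V := 63):
  F = 52
  Q = 88 − 17 = 71
  C = 276 + 3·52 − 4·71 = 148
  V = 63
  L = 290 − 3·52 + 2·148 + 4·63 = 682
ΔC = 148 − 80 = 68; ΔL = 682 − (-2426) = 3108
Score = (-5)·68 + 2·3108 = 5876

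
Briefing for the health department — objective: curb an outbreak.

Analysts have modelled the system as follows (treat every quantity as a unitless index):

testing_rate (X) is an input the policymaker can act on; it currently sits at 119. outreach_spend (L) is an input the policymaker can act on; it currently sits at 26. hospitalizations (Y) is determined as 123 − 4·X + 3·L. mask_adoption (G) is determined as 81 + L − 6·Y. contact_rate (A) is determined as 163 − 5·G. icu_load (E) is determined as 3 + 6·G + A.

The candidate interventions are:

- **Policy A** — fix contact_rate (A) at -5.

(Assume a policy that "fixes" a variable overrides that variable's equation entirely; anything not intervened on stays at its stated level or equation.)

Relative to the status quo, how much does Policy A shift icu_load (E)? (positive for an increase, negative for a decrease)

Baseline:
  X = 119
  L = 26
  Y = 123 − 4·119 + 3·26 = -275
  G = 81 + 26 − 6·(-275) = 1757
  A = 163 − 5·1757 = -8622
  E = 3 + 6·1757 + (-8622) = 1923
Policy A (A := -5):
  X = 119
  L = 26
  Y = 123 − 4·119 + 3·26 = -275
  G = 81 + 26 − 6·(-275) = 1757
  A = -5
  E = 3 + 6·1757 + (-5) = 10540
Change in E: 10540 − 1923 = 8617

8617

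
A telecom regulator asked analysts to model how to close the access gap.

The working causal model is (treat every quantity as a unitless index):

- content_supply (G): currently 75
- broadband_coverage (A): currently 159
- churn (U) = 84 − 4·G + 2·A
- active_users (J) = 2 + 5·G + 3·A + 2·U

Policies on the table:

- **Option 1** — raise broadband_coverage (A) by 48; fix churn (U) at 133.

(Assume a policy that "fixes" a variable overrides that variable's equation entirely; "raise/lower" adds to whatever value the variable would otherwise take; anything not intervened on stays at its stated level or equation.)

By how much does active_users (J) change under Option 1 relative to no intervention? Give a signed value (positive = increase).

206

Baseline:
  G = 75
  A = 159
  U = 84 − 4·75 + 2·159 = 102
  J = 2 + 5·75 + 3·159 + 2·102 = 1058
Option 1 (A + 48, U := 133):
  G = 75
  A = 159 + 48 = 207
  U = 133
  J = 2 + 5·75 + 3·207 + 2·133 = 1264
Change in J: 1264 − 1058 = 206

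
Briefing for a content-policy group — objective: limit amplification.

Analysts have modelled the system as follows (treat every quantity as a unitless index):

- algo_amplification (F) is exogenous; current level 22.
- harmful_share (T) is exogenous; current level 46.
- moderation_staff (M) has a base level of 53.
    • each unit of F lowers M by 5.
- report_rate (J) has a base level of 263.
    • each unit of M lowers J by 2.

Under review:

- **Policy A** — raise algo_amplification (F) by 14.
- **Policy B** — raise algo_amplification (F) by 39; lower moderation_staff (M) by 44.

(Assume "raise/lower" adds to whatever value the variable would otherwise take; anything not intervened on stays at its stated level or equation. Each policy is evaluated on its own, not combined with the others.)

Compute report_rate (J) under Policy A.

Policy A (F + 14):
  F = 22 + 14 = 36
  M = 53 − 5·36 = -127
  J = 263 − 2·(-127) = 517

517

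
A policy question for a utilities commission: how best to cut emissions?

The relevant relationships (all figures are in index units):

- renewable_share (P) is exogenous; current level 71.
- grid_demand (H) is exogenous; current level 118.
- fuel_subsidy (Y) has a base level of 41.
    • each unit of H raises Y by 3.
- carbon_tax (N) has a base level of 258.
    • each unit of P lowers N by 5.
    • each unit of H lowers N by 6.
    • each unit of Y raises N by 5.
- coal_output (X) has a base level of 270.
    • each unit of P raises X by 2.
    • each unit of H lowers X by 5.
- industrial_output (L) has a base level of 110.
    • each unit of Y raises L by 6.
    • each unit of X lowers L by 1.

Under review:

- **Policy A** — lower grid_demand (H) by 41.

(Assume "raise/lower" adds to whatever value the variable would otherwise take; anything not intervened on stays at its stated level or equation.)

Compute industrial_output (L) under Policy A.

Policy A (H − 41):
  P = 71
  H = 118 − 41 = 77
  Y = 41 + 3·77 = 272
  X = 270 + 2·71 − 5·77 = 27
  L = 110 + 6·272 − 27 = 1715

1715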